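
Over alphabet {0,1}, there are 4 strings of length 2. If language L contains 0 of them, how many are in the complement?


Alphabet: {0,1}
String length: 2
Total strings of length 2 = 2^2 = 4
Strings in L = 0
Complement = total - |L|
= 4 - 0
= 4

4


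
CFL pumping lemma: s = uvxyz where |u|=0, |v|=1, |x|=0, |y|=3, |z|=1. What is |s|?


|s| = |u| + |v| + |x| + |y| + |z|
= 0 + 1 + 0 + 3 + 1
= 1 + 0 + 4
= 1 + 4
= 5

5


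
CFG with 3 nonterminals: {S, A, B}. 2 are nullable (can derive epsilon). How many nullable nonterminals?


Nonterminals: {S, A, B}
A nonterminal is nullable if it can derive epsilon
Counting nullable nonterminals: 2
Total nullable = 2

2


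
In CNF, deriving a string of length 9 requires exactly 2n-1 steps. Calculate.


Chomsky Normal Form derivation:
String length n = 9
Each step either:
  - Splits a nonterminal into two (n-1 such steps)
  - Converts a nonterminal to terminal (n such steps)
Total = (n-1) + n = 2n - 1
= 2(9) - 1
= 18 - 1
= 17

17


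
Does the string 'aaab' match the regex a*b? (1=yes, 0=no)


Pattern: a*b
String: 'aaab'
Pattern requires: zero or more 'a's followed by exactly one 'b'
Found 3 leading 'a's
Remaining: 'b'
Remaining is exactly 'b' -> match
Result: 1

1


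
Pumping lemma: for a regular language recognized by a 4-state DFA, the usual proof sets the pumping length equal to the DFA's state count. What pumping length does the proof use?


Pumping lemma for regular languages (standard proof):
Take p = |Q|, the number of DFA states.
Any string of length >= |Q| passes through |Q|+1 states while reading its first |Q| symbols,
so by pigeonhole some state repeats, giving the loop that can be pumped.
Here |Q| = 4
Therefore the proof uses p = 4

4


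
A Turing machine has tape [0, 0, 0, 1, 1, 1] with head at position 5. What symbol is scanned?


Tape: [0, 0, 0, 1, 1, 1]
Positions: 0 1 2 3 4 5
Values:    0 0 0 1 1 1
Head at position 5
tape[5] = 1

1


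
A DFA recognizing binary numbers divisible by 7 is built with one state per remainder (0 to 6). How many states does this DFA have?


Divisibility by 7 is tracked via the remainder mod 7: 0, 1, ..., 6
The construction assigns one state to each remainder
Number of remainders = 7

7


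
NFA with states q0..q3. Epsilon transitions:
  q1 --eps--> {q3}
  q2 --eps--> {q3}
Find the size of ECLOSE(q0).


Starting from q0
Initialize closure = {q0}
q0 has no outgoing epsilon transitions -> nothing to add
Final closure: {q0}
Size = 1

1


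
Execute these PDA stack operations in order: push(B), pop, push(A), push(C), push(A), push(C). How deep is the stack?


Tracing stack operations:
  push(B) -> stack = [B], depth=1
  pop -> removed B, stack = [], depth=0
  push(A) -> stack = [A], depth=1
  push(C) -> stack = [A,C], depth=2
  push(A) -> stack = [A,C,A], depth=3
  push(C) -> stack = [A,C,A,C], depth=4
Final depth = 4

4


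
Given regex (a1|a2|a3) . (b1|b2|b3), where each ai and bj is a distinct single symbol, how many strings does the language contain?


First group: 3 alternatives
Second group: 3 alternatives
Concatenation: each choice from group 1 pairs with each from group 2
Total = 3 x 3 = 9

9


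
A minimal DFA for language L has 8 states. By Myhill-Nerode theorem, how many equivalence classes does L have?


Myhill-Nerode theorem:
Number of equivalence classes = number of states in minimal DFA
Minimal DFA states = 8
Therefore equivalence classes = 8

8


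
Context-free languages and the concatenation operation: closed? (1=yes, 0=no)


CFL closure properties:
  Closed under: union, concatenation, Kleene star
  NOT closed under: intersection, complement
Operation 'concatenation' is in closed list -> Yes (closed)

1


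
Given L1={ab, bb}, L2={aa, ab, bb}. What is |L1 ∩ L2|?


L1 = {ab, bb}
L2 = {aa, ab, bb}
Checking each string in L1 against L2:
  'ab': in L2? Yes
  'bb': in L2? Yes
Intersection = {ab, bb}
|L1 ∩ L2| = 2

2


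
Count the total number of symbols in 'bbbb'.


String: 'bbbb'
Counting characters:
  'b' appears 4 time(s)
Total length = 0 + 4 = 4

4


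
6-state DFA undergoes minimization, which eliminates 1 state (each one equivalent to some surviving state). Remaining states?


Original DFA: 6 states
Redundant states removed: 1
Minimized states = original - removed
= 6 - 1
= 5

5


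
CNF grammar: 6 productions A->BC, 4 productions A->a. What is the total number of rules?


CNF allows two rule forms:
  A -> BC (binary): 6 rules
  A -> a (terminal): 4 rules
Total = 6 + 4 = 10

10


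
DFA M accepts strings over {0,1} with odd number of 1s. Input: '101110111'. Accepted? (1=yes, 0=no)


DFA has 2 states: q_even (start, accept=no) and q_odd
Processing string '101110111' character by character:
  Position 0: read '1', 1-count=1 -> q_odd
  Position 1: read '0', 1-count=1 -> q_odd (no change)
  Position 2: read '1', 1-count=2 -> q_even
  Position 3: read '1', 1-count=3 -> q_odd
  Position 4: read '1', 1-count=4 -> q_even
  Position 5: read '0', 1-count=4 -> q_even (no change)
  Position 6: read '1', 1-count=5 -> q_odd
  Position 7: read '1', 1-count=6 -> q_even
  Position 8: read '1', 1-count=7 -> q_odd
Final state: q_odd, total 1s = 7 (odd); the DFA requires an odd count -> accept

1


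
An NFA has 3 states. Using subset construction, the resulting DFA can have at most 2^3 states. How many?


NFA has 3 states
Subset construction: each DFA state = subset of NFA states
Maximum subsets = 2^3
2^3 = 8

8


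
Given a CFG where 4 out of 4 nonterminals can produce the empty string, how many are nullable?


Nonterminals: {S, A, B, C}
A nonterminal is nullable if it can derive epsilon
Counting nullable nonterminals: 4
Total nullable = 4

4


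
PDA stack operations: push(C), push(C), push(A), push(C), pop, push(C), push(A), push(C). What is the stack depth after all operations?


Tracing stack operations:
  push(C) -> stack = [C], depth=1
  push(C) -> stack = [C,C], depth=2
  push(A) -> stack = [C,C,A], depth=3
  push(C) -> stack = [C,C,A,C], depth=4
  pop -> removed C, stack = [C,C,A], depth=3
  push(C) -> stack = [C,C,A,C], depth=4
  push(A) -> stack = [C,C,A,C,A], depth=5
  push(C) -> stack = [C,C,A,C,A,C], depth=6
Final depth = 6

6


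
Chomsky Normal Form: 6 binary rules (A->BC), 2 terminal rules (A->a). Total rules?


CNF allows two rule forms:
  A -> BC (binary): 6 rules
  A -> a (terminal): 2 rules
Total = 6 + 2 = 8

8


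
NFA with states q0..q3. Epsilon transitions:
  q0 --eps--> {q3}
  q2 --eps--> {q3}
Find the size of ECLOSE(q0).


Starting from q0
Initialize closure = {q0}
Follow epsilon from q0 -> add q3
Final closure: {q0, q3}
Size = 2

2


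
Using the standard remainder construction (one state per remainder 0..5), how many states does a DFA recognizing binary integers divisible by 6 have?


Divisibility by 6 is tracked via the remainder mod 6: 0, 1, ..., 5
The construction assigns one state to each remainder
Number of remainders = 6

6


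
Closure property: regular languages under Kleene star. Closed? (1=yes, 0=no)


Regular languages are closed under:
- Union (DFA product construction)
- Intersection (DFA product construction)
- Complement (swap accept/reject states)
- Concatenation (NFA construction)
- Kleene star (NFA construction)
Kleene star is in this list
Therefore: closed

1


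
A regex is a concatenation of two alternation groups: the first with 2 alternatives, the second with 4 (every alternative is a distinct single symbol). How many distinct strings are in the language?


First group: 2 alternatives
Second group: 4 alternatives
Concatenation: each choice from group 1 pairs with each from group 2
Total = 2 x 4 = 8

8


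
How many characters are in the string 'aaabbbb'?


String: 'aaabbbb'
Counting characters:
  'a' appears 3 time(s)
  'b' appears 4 time(s)
Total length = 3 + 4 = 7

7


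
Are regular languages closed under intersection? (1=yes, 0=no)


Regular languages are closed under all standard operations:
- Union: Yes (product construction)
- Intersection: Yes (product construction)
- Complement: Yes (swap accept/reject)
- Concatenation: Yes (NFA construction)
Operation: intersection -> Closed

1


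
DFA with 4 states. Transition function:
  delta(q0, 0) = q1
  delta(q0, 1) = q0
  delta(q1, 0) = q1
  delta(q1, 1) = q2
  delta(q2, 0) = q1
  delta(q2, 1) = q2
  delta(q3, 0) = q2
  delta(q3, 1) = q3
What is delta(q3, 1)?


Looking up transition function:
delta(q3, 1) in the table
Row: q3, Column: 1
Result: q3

q3


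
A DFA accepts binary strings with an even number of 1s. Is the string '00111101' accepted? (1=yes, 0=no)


DFA has 2 states: q_even (start, accept=yes) and q_odd
Processing string '00111101' character by character:
  Position 0: read '0', 1-count=0 -> q_even (no change)
  Position 1: read '0', 1-count=0 -> q_even (no change)
  Position 2: read '1', 1-count=1 -> q_odd
  Position 3: read '1', 1-count=2 -> q_even
  Position 4: read '1', 1-count=3 -> q_odd
  Position 5: read '1', 1-count=4 -> q_even
  Position 6: read '0', 1-count=4 -> q_even (no change)
  Position 7: read '1', 1-count=5 -> q_odd
Final state: q_odd, total 1s = 5 (odd); the DFA requires an even count -> reject

0


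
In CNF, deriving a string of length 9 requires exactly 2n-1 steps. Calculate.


Chomsky Normal Form derivation:
String length n = 9
Each step either:
  - Splits a nonterminal into two (n-1 such steps)
  - Converts a nonterminal to terminal (n such steps)
Total = (n-1) + n = 2n - 1
= 2(9) - 1
= 18 - 1
= 17

17


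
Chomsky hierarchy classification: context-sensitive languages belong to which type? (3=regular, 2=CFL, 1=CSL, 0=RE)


Chomsky hierarchy levels:
  Type 3: Regular (DFA/NFA/regex)
  Type 2: Context-free (PDA)
  Type 1: Context-sensitive
  Type 0: Recursively enumerable (TM)
'context-sensitive' corresponds to Type 1

1


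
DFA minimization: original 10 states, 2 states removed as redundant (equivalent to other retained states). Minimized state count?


Original DFA: 10 states
Redundant states removed: 2
Minimized states = original - removed
= 10 - 2
= 8

8


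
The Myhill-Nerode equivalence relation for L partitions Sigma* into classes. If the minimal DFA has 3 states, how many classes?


Myhill-Nerode theorem:
Number of equivalence classes = number of states in minimal DFA
Minimal DFA states = 3
Therefore equivalence classes = 3

3


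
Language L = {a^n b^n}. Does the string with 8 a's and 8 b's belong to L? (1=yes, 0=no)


Language requires equal numbers of a's and b's
PDA pushes for each 'a', pops for each 'b'
Number of a's = 8
Number of b's = 8
8 == 8 -> Accept

1


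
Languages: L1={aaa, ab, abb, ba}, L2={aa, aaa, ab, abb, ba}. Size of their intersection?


L1 = {aaa, ab, abb, ba}
L2 = {aa, aaa, ab, abb, ba}
Checking each string in L1 against L2:
  'aaa': in L2? Yes
  'ab': in L2? Yes
  'abb': in L2? Yes
  'ba': in L2? Yes
Intersection = {aaa, ab, abb, ba}
|L1 ∩ L2| = 4

4


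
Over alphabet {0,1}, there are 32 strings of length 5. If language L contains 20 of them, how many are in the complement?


Alphabet: {0,1}
String length: 5
Total strings of length 5 = 2^5 = 32
Strings in L = 20
Complement = total - |L|
= 32 - 20
= 12

12


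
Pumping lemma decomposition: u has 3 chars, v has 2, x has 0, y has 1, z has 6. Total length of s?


|s| = |u| + |v| + |x| + |y| + |z|
= 3 + 2 + 0 + 1 + 6
= 5 + 0 + 7
= 5 + 7
= 12

12


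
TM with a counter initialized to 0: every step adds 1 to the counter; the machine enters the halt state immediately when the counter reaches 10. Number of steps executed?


Counter starts at 0. Counting sequence:
  Step 1: counter = 1
  Step 2: counter = 2
  Step 3: counter = 3
  Step 4: counter = 4
  Step 5: counter = 5
  Step 6: counter = 6
  ...
  Step 10: counter = 10
Counter reached 10 -> halt
Total steps = 10

10


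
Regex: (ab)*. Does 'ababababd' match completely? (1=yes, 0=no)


Pattern: (ab)*
String: 'ababababd'
Pattern requires: zero or more repetitions of 'ab'
Length 9 is odd -> cannot be (ab)* -> no match
Result: 0

0


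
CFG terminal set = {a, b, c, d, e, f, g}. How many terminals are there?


Terminal symbols: a, b, c, d, e, f, g
Counting each: a (#1), b (#2), c (#3), d (#4), e (#5), f (#6), g (#7)
Total = 7

7


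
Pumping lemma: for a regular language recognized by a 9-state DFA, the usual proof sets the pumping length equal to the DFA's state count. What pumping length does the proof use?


Pumping lemma for regular languages (standard proof):
Take p = |Q|, the number of DFA states.
Any string of length >= |Q| passes through |Q|+1 states while reading its first |Q| symbols,
so by pigeonhole some state repeats, giving the loop that can be pumped.
Here |Q| = 9
Therefore the proof uses p = 9

9


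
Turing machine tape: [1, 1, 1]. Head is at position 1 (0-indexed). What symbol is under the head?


Tape: [1, 1, 1]
Positions: 0 1 2
Values:    1 1 1
Head at position 1
tape[1] = 1

1


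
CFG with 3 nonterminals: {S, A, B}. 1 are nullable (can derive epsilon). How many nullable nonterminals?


Nonterminals: {S, A, B}
A nonterminal is nullable if it can derive epsilon
Counting nullable nonterminals: 1
Total nullable = 1

1


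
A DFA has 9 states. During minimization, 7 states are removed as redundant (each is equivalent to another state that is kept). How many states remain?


Original DFA: 9 states
Redundant states removed: 7
Minimized states = original - removed
= 9 - 7
= 2

2


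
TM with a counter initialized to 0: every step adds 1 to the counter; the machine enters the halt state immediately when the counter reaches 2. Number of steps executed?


Counter starts at 0. Counting sequence:
  Step 1: counter = 1
  Step 2: counter = 2
Counter reached 2 -> halt
Total steps = 2

2


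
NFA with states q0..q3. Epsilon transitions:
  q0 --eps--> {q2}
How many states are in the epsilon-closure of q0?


Starting from q0
Initialize closure = {q0}
Follow epsilon from q0 -> add q2
Final closure: {q0, q2}
Size = 2

2


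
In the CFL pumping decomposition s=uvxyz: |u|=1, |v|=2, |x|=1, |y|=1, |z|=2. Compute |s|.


|s| = |u| + |v| + |x| + |y| + |z|
= 1 + 2 + 1 + 1 + 2
= 3 + 1 + 3
= 4 + 3
= 7

7


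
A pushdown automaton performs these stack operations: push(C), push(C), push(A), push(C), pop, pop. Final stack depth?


Tracing stack operations:
  push(C) -> stack = [C], depth=1
  push(C) -> stack = [C,C], depth=2
  push(A) -> stack = [C,C,A], depth=3
  push(C) -> stack = [C,C,A,C], depth=4
  pop -> removed C, stack = [C,C,A], depth=3
  pop -> removed A, stack = [C,C], depth=2
Final depth = 2

2


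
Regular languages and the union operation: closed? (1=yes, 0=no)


Regular languages are closed under all standard operations:
- Union: Yes (product construction)
- Intersection: Yes (product construction)
- Complement: Yes (swap accept/reject)
- Concatenation: Yes (NFA construction)
Operation: union -> Closed

1


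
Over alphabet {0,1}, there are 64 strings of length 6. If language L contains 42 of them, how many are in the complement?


Alphabet: {0,1}
String length: 6
Total strings of length 6 = 2^6 = 64
Strings in L = 42
Complement = total - |L|
= 64 - 42
= 22

22


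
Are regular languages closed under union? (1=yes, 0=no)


Regular languages are closed under:
- Union (DFA product construction)
- Intersection (DFA product construction)
- Complement (swap accept/reject states)
- Concatenation (NFA construction)
- Kleene star (NFA construction)
union is in this list
Therefore: closed

1


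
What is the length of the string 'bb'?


String: 'bb'
Counting characters:
  'b' appears 2 time(s)
Total length = 0 + 2 = 2

2


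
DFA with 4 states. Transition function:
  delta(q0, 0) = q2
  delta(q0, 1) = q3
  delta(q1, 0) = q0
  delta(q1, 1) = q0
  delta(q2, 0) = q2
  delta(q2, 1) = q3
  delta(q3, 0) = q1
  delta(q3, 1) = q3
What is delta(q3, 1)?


Looking up transition function:
delta(q3, 1) in the table
Row: q3, Column: 1
Result: q3

q3


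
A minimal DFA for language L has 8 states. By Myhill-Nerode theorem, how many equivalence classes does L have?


Myhill-Nerode theorem:
Number of equivalence classes = number of states in minimal DFA
Minimal DFA states = 8
Therefore equivalence classes = 8

8


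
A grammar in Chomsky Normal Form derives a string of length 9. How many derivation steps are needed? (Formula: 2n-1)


Chomsky Normal Form derivation:
String length n = 9
Each step either:
  - Splits a nonterminal into two (n-1 such steps)
  - Converts a nonterminal to terminal (n such steps)
Total = (n-1) + n = 2n - 1
= 2(9) - 1
= 18 - 1
= 17

17


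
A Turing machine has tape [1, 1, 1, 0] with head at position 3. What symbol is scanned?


Tape: [1, 1, 1, 0]
Positions: 0 1 2 3
Values:    1 1 1 0
Head at position 3
tape[3] = 0

0


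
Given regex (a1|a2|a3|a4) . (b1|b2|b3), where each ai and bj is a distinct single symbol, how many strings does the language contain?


First group: 4 alternatives
Second group: 3 alternatives
Concatenation: each choice from group 1 pairs with each from group 2
Total = 4 x 3 = 12

12


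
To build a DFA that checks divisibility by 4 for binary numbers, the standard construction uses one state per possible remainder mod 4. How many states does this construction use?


Divisibility by 4 is tracked via the remainder mod 4: 0, 1, ..., 3
The construction assigns one state to each remainder
Number of remainders = 4

4


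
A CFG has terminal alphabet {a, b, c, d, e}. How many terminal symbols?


Terminal symbols: a, b, c, d, e
Counting each: a (#1), b (#2), c (#3), d (#4), e (#5)
Total = 5

5


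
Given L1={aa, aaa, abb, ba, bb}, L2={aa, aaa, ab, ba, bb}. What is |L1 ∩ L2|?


L1 = {aa, aaa, abb, ba, bb}
L2 = {aa, aaa, ab, ba, bb}
Checking each string in L1 against L2:
  'aa': in L2? Yes
  'aaa': in L2? Yes
  'abb': in L2? No
  'ba': in L2? Yes
  'bb': in L2? Yes
Intersection = {aa, aaa, ba, bb}
|L1 ∩ L2| = 4

4


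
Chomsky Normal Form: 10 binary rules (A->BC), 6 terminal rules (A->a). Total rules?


CNF allows two rule forms:
  A -> BC (binary): 10 rules
  A -> a (terminal): 6 rules
Total = 10 + 6 = 16

16


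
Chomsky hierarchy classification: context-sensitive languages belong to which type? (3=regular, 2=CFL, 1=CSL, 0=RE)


Chomsky hierarchy levels:
  Type 3: Regular (DFA/NFA/regex)
  Type 2: Context-free (PDA)
  Type 1: Context-sensitive
  Type 0: Recursively enumerable (TM)
'context-sensitive' corresponds to Type 1

1


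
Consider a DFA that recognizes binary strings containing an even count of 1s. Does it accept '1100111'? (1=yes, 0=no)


DFA has 2 states: q_even (start, accept=yes) and q_odd
Processing string '1100111' character by character:
  Position 0: read '1', 1-count=1 -> q_odd
  Position 1: read '1', 1-count=2 -> q_even
  Position 2: read '0', 1-count=2 -> q_even (no change)
  Position 3: read '0', 1-count=2 -> q_even (no change)
  Position 4: read '1', 1-count=3 -> q_odd
  Position 5: read '1', 1-count=4 -> q_even
  Position 6: read '1', 1-count=5 -> q_odd
Final state: q_odd, total 1s = 5 (odd); the DFA requires an even count -> reject

0


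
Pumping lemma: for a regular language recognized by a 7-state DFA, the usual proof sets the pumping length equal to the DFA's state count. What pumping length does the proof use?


Pumping lemma for regular languages (standard proof):
Take p = |Q|, the number of DFA states.
Any string of length >= |Q| passes through |Q|+1 states while reading its first |Q| symbols,
so by pigeonhole some state repeats, giving the loop that can be pumped.
Here |Q| = 7
Therefore the proof uses p = 7

7


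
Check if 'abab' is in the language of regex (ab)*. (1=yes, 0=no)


Pattern: (ab)*
String: 'abab'
Pattern requires: zero or more repetitions of 'ab'
Pairs: ['ab', 'ab']
All pairs are 'ab'? Yes
Result: 1

1


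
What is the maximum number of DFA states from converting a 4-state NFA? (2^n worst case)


NFA has 4 states
Subset construction: each DFA state = subset of NFA states
Maximum subsets = 2^4
2^4 = 16

16


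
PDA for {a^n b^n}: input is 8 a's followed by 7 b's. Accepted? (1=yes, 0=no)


Language requires equal numbers of a's and b's
PDA pushes for each 'a', pops for each 'b'
Number of a's = 8
Number of b's = 7
8 != 7 -> Reject

0


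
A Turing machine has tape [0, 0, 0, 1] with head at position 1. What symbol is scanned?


Tape: [0, 0, 0, 1]
Positions: 0 1 2 3
Values:    0 0 0 1
Head at position 1
tape[1] = 0

0


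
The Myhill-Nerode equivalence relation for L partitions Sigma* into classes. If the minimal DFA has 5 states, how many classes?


Myhill-Nerode theorem:
Number of equivalence classes = number of states in minimal DFA
Minimal DFA states = 5
Therefore equivalence classes = 5

5


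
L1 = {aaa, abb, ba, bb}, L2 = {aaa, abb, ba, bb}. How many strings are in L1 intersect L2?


L1 = {aaa, abb, ba, bb}
L2 = {aaa, abb, ba, bb}
Checking each string in L1 against L2:
  'aaa': in L2? Yes
  'abb': in L2? Yes
  'ba': in L2? Yes
  'bb': in L2? Yes
Intersection = {aaa, abb, ba, bb}
|L1 ∩ L2| = 4

4


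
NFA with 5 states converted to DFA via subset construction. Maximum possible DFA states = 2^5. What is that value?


NFA has 5 states
Subset construction: each DFA state = subset of NFA states
Maximum subsets = 2^5
2^5 = 32

32


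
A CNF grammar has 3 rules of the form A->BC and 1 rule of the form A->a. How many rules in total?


CNF allows two rule forms:
  A -> BC (binary): 3 rules
  A -> a (terminal): 1 rule
Total = 3 + 1 = 4

4


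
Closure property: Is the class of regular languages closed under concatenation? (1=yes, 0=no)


Regular languages are closed under all standard operations:
- Union: Yes (product construction)
- Intersection: Yes (product construction)
- Complement: Yes (swap accept/reject)
- Concatenation: Yes (NFA construction)
Operation: concatenation -> Closed

1


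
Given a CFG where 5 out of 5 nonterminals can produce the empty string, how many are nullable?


Nonterminals: {S, A, B, C, D}
A nonterminal is nullable if it can derive epsilon
Counting nullable nonterminals: 5
Total nullable = 5

5


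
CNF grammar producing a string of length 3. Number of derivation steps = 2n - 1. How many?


Chomsky Normal Form derivation:
String length n = 3
Each step either:
  - Splits a nonterminal into two (n-1 such steps)
  - Converts a nonterminal to terminal (n such steps)
Total = (n-1) + n = 2n - 1
= 2(3) - 1
= 6 - 1
= 5

5


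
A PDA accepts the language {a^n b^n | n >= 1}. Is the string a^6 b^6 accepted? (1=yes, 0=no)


Language requires equal numbers of a's and b's
PDA pushes for each 'a', pops for each 'b'
Number of a's = 6
Number of b's = 6
6 == 6 -> Accept

1


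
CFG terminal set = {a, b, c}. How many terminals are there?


Terminal symbols: a, b, c
Counting each: a (#1), b (#2), c (#3)
Total = 3

3


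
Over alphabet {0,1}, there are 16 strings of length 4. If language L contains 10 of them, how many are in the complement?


Alphabet: {0,1}
String length: 4
Total strings of length 4 = 2^4 = 16
Strings in L = 10
Complement = total - |L|
= 16 - 10
= 6

6


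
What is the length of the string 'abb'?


String: 'abb'
Counting characters:
  'a' appears 1 time(s)
  'b' appears 2 time(s)
Total length = 1 + 2 = 3

3


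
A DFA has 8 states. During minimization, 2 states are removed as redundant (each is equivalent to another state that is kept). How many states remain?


Original DFA: 8 states
Redundant states removed: 2
Minimized states = original - removed
= 8 - 2
= 6

6


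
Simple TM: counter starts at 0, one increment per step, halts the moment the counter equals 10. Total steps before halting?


Counter starts at 0. Counting sequence:
  Step 1: counter = 1
  Step 2: counter = 2
  Step 3: counter = 3
  Step 4: counter = 4
  Step 5: counter = 5
  Step 6: counter = 6
  ...
  Step 10: counter = 10
Counter reached 10 -> halt
Total steps = 10

10


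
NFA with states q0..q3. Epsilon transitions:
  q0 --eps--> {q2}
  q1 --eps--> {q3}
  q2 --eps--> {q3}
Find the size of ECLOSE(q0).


Starting from q0
Initialize closure = {q0}
Follow epsilon from q0 -> add q2
Follow epsilon from q2 -> add q3
Final closure: {q0, q2, q3}
Size = 3

3


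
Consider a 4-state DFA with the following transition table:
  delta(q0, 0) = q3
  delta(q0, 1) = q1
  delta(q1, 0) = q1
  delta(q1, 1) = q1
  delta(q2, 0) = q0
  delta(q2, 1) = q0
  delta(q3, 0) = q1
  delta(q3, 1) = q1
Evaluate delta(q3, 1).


Looking up transition function:
delta(q3, 1) in the table
Row: q3, Column: 1
Result: q1

q1


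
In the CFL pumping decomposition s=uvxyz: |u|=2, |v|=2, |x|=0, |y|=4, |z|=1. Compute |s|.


|s| = |u| + |v| + |x| + |y| + |z|
= 2 + 2 + 0 + 4 + 1
= 4 + 0 + 5
= 4 + 5
= 9

9


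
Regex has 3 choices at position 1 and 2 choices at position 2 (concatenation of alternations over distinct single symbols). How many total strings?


First group: 3 alternatives
Second group: 2 alternatives
Concatenation: each choice from group 1 pairs with each from group 2
Total = 3 x 2 = 6

6


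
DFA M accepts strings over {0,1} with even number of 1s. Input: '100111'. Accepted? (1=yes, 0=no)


DFA has 2 states: q_even (start, accept=yes) and q_odd
Processing string '100111' character by character:
  Position 0: read '1', 1-count=1 -> q_odd
  Position 1: read '0', 1-count=1 -> q_odd (no change)
  Position 2: read '0', 1-count=1 -> q_odd (no change)
  Position 3: read '1', 1-count=2 -> q_even
  Position 4: read '1', 1-count=3 -> q_odd
  Position 5: read '1', 1-count=4 -> q_even
Final state: q_even, total 1s = 4 (even); the DFA requires an even count -> accept

1


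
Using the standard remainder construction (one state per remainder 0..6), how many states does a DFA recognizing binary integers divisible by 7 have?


Divisibility by 7 is tracked via the remainder mod 7: 0, 1, ..., 6
The construction assigns one state to each remainder
Number of remainders = 7

7


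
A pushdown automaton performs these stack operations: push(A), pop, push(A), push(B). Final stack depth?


Tracing stack operations:
  push(A) -> stack = [A], depth=1
  pop -> removed A, stack = [], depth=0
  push(A) -> stack = [A], depth=1
  push(B) -> stack = [A,B], depth=2
Final depth = 2

2


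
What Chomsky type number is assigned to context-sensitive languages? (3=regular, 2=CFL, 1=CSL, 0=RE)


Chomsky hierarchy levels:
  Type 3: Regular (DFA/NFA/regex)
  Type 2: Context-free (PDA)
  Type 1: Context-sensitive
  Type 0: Recursively enumerable (TM)
'context-sensitive' corresponds to Type 1

1


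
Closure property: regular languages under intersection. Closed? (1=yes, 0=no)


Regular languages are closed under:
- Union (DFA product construction)
- Intersection (DFA product construction)
- Complement (swap accept/reject states)
- Concatenation (NFA construction)
- Kleene star (NFA construction)
intersection is in this list
Therefore: closed

1


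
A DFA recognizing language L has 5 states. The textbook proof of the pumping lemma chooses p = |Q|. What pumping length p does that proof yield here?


Pumping lemma for regular languages (standard proof):
Take p = |Q|, the number of DFA states.
Any string of length >= |Q| passes through |Q|+1 states while reading its first |Q| symbols,
so by pigeonhole some state repeats, giving the loop that can be pumped.
Here |Q| = 5
Therefore the proof uses p = 5

5


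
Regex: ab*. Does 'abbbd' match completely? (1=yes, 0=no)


Pattern: ab*
String: 'abbbd'
Pattern requires: exactly one 'a' followed by zero or more 'b's
First char is 'a' -> OK
Rest 'bbbd': all b's? No
Result: 0

0


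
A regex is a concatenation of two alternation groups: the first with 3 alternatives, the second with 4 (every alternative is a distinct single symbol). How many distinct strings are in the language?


First group: 3 alternatives
Second group: 4 alternatives
Concatenation: each choice from group 1 pairs with each from group 2
Total = 3 x 4 = 12

12


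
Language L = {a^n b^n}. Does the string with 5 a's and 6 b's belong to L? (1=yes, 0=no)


Language requires equal numbers of a's and b's
PDA pushes for each 'a', pops for each 'b'
Number of a's = 5
Number of b's = 6
5 != 6 -> Reject

0


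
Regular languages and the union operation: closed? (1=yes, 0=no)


Regular languages are closed under all standard operations:
- Union: Yes (product construction)
- Intersection: Yes (product construction)
- Complement: Yes (swap accept/reject)
- Concatenation: Yes (NFA construction)
Operation: union -> Closed

1


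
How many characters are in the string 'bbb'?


String: 'bbb'
Counting characters:
  'b' appears 3 time(s)
Total length = 0 + 3 = 3

3


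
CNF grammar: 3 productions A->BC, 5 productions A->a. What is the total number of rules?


CNF allows two rule forms:
  A -> BC (binary): 3 rules
  A -> a (terminal): 5 rules
Total = 3 + 5 = 8

8


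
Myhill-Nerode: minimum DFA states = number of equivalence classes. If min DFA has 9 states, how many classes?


Myhill-Nerode theorem:
Number of equivalence classes = number of states in minimal DFA
Minimal DFA states = 9
Therefore equivalence classes = 9

9


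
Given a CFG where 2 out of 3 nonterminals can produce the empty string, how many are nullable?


Nonterminals: {S, A, B}
A nonterminal is nullable if it can derive epsilon
Counting nullable nonterminals: 2
Total nullable = 2

2


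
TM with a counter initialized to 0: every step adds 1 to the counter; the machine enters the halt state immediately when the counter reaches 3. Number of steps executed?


Counter starts at 0. Counting sequence:
  Step 1: counter = 1
  Step 2: counter = 2
  Step 3: counter = 3
Counter reached 3 -> halt
Total steps = 3

3


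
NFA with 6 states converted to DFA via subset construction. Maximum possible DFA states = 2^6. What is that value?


NFA has 6 states
Subset construction: each DFA state = subset of NFA states
Maximum subsets = 2^6
2^6 = 64

64


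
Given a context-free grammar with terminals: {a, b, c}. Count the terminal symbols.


Terminal symbols: a, b, c
Counting each: a (#1), b (#2), c (#3)
Total = 3

3


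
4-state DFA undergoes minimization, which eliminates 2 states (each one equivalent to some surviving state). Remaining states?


Original DFA: 4 states
Redundant states removed: 2
Minimized states = original - removed
= 4 - 2
= 2

2


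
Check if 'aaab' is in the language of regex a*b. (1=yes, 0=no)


Pattern: a*b
String: 'aaab'
Pattern requires: zero or more 'a's followed by exactly one 'b'
Found 3 leading 'a's
Remaining: 'b'
Remaining is exactly 'b' -> match
Result: 1

1


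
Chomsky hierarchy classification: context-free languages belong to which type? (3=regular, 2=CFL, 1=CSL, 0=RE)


Chomsky hierarchy levels:
  Type 3: Regular (DFA/NFA/regex)
  Type 2: Context-free (PDA)
  Type 1: Context-sensitive
  Type 0: Recursively enumerable (TM)
'context-free' corresponds to Type 2

2


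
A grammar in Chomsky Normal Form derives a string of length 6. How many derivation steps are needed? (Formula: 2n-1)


Chomsky Normal Form derivation:
String length n = 6
Each step either:
  - Splits a nonterminal into two (n-1 such steps)
  - Converts a nonterminal to terminal (n such steps)
Total = (n-1) + n = 2n - 1
= 2(6) - 1
= 12 - 1
= 11

11


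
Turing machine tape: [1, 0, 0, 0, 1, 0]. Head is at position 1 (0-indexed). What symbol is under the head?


Tape: [1, 0, 0, 0, 1, 0]
Positions: 0 1 2 3 4 5
Values:    1 0 0 0 1 0
Head at position 1
tape[1] = 0

0


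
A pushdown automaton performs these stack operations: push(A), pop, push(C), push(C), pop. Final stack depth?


Tracing stack operations:
  push(A) -> stack = [A], depth=1
  pop -> removed A, stack = [], depth=0
  push(C) -> stack = [C], depth=1
  push(C) -> stack = [C,C], depth=2
  pop -> removed C, stack = [C], depth=1
Final depth = 1

1


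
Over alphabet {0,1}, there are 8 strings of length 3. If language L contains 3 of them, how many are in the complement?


Alphabet: {0,1}
String length: 3
Total strings of length 3 = 2^3 = 8
Strings in L = 3
Complement = total - |L|
= 8 - 3
= 5

5


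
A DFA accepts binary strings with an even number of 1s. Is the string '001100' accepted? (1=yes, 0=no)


DFA has 2 states: q_even (start, accept=yes) and q_odd
Processing string '001100' character by character:
  Position 0: read '0', 1-count=0 -> q_even (no change)
  Position 1: read '0', 1-count=0 -> q_even (no change)
  Position 2: read '1', 1-count=1 -> q_odd
  Position 3: read '1', 1-count=2 -> q_even
  Position 4: read '0', 1-count=2 -> q_even (no change)
  Position 5: read '0', 1-count=2 -> q_even (no change)
Final state: q_even, total 1s = 2 (even); the DFA requires an even count -> accept

1


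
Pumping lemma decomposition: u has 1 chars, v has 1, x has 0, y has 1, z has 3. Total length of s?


|s| = |u| + |v| + |x| + |y| + |z|
= 1 + 1 + 0 + 1 + 3
= 2 + 0 + 4
= 2 + 4
= 6

6


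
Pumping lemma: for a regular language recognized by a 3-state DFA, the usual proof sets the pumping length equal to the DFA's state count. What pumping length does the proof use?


Pumping lemma for regular languages (standard proof):
Take p = |Q|, the number of DFA states.
Any string of length >= |Q| passes through |Q|+1 states while reading its first |Q| symbols,
so by pigeonhole some state repeats, giving the loop that can be pumped.
Here |Q| = 3
Therefore the proof uses p = 3

3


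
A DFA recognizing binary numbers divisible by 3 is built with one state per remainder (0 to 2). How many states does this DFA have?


Divisibility by 3 is tracked via the remainder mod 3: 0, 1, ..., 2
The construction assigns one state to each remainder
Number of remainders = 3

3


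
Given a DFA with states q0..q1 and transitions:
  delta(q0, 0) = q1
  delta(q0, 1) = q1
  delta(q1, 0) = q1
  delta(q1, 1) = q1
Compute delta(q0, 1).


Looking up transition function:
delta(q0, 1) in the table
Row: q0, Column: 1
Result: q1

q1


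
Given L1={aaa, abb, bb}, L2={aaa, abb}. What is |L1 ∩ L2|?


L1 = {aaa, abb, bb}
L2 = {aaa, abb}
Checking each string in L1 against L2:
  'aaa': in L2? Yes
  'abb': in L2? Yes
  'bb': in L2? No
Intersection = {aaa, abb}
|L1 ∩ L2| = 2

2


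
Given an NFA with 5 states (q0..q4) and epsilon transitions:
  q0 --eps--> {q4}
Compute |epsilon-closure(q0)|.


Starting from q0
Initialize closure = {q0}
Follow epsilon from q0 -> add q4
Final closure: {q0, q4}
Size = 2

2


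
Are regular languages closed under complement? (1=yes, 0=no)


Regular languages are closed under:
- Union (DFA product construction)
- Intersection (DFA product construction)
- Complement (swap accept/reject states)
- Concatenation (NFA construction)
- Kleene star (NFA construction)
complement is in this list
Therefore: closed

1


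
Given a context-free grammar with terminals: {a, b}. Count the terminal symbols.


Terminal symbols: a, b
Counting each: a (#1), b (#2)
Total = 2

2


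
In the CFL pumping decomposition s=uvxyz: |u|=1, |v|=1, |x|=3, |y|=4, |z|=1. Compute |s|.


|s| = |u| + |v| + |x| + |y| + |z|
= 1 + 1 + 3 + 4 + 1
= 2 + 3 + 5
= 5 + 5
= 10

10


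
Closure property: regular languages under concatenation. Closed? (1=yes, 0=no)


Regular languages are closed under:
- Union (DFA product construction)
- Intersection (DFA product construction)
- Complement (swap accept/reject states)
- Concatenation (NFA construction)
- Kleene star (NFA construction)
concatenation is in this list
Therefore: closed

1


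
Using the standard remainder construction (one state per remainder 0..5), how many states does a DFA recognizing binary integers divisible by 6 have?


Divisibility by 6 is tracked via the remainder mod 6: 0, 1, ..., 5
The construction assigns one state to each remainder
Number of remainders = 6

6


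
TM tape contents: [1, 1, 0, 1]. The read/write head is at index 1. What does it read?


Tape: [1, 1, 0, 1]
Positions: 0 1 2 3
Values:    1 1 0 1
Head at position 1
tape[1] = 1

1


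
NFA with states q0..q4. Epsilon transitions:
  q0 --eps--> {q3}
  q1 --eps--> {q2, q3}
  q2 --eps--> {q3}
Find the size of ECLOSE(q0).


Starting from q0
Initialize closure = {q0}
Follow epsilon from q0 -> add q3
Final closure: {q0, q3}
Size = 2

2


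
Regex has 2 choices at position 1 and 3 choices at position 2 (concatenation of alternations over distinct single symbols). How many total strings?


First group: 2 alternatives
Second group: 3 alternatives
Concatenation: each choice from group 1 pairs with each from group 2
Total = 2 x 3 = 6

6


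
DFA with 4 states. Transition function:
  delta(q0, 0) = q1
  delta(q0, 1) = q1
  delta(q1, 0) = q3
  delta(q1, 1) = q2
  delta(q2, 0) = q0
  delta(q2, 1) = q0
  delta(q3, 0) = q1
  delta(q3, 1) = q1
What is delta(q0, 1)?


Looking up transition function:
delta(q0, 1) in the table
Row: q0, Column: 1
Result: q1

q1


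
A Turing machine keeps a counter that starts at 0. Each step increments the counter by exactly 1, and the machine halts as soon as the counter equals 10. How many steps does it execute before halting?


Counter starts at 0. Counting sequence:
  Step 1: counter = 1
  Step 2: counter = 2
  Step 3: counter = 3
  Step 4: counter = 4
  Step 5: counter = 5
  Step 6: counter = 6
  ...
  Step 10: counter = 10
Counter reached 10 -> halt
Total steps = 10

10


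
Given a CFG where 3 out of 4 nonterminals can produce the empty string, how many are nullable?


Nonterminals: {S, A, B, C}
A nonterminal is nullable if it can derive epsilon
Counting nullable nonterminals: 3
Total nullable = 3

3


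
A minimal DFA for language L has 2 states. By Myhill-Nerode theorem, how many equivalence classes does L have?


Myhill-Nerode theorem:
Number of equivalence classes = number of states in minimal DFA
Minimal DFA states = 2
Therefore equivalence classes = 2

2


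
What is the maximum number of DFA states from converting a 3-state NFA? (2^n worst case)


NFA has 3 states
Subset construction: each DFA state = subset of NFA states
Maximum subsets = 2^3
2^3 = 8

8


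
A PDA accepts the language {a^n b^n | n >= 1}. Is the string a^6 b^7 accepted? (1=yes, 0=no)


Language requires equal numbers of a's and b's
PDA pushes for each 'a', pops for each 'b'
Number of a's = 6
Number of b's = 7
6 != 7 -> Reject

0


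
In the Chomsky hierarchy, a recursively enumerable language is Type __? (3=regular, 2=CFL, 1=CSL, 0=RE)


Chomsky hierarchy levels:
  Type 3: Regular (DFA/NFA/regex)
  Type 2: Context-free (PDA)
  Type 1: Context-sensitive
  Type 0: Recursively enumerable (TM)
'recursively enumerable' corresponds to Type 0

0


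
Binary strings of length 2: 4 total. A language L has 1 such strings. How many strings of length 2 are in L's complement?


Alphabet: {0,1}
String length: 2
Total strings of length 2 = 2^2 = 4
Strings in L = 1
Complement = total - |L|
= 4 - 1
= 3

3


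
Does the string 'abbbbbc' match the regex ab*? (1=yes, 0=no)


Pattern: ab*
String: 'abbbbbc'
Pattern requires: exactly one 'a' followed by zero or more 'b's
First char is 'a' -> OK
Rest 'bbbbbc': all b's? No
Result: 0

0


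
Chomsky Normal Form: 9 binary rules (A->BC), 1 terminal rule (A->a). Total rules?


CNF allows two rule forms:
  A -> BC (binary): 9 rules
  A -> a (terminal): 1 rule
Total = 9 + 1 = 10

10


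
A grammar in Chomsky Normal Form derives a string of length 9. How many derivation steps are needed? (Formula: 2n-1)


Chomsky Normal Form derivation:
String length n = 9
Each step either:
  - Splits a nonterminal into two (n-1 such steps)
  - Converts a nonterminal to terminal (n such steps)
Total = (n-1) + n = 2n - 1
= 2(9) - 1
= 18 - 1
= 17

17


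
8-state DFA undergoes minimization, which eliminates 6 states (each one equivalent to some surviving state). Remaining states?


Original DFA: 8 states
Redundant states removed: 6
Minimized states = original - removed
= 8 - 6
= 2

2
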